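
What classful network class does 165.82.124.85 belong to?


First octet: 165
Binary: 10100101
10xxxxxx -> Class B (128-191)
Class B, default mask 255.255.0.0 (/16)


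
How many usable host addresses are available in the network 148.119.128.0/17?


Host bits = 32 - 17 = 15
Total addresses = 2^15 = 32768
Usable = total - 2 (network and broadcast)
Usable hosts: 32766


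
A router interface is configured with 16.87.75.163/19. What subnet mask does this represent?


/19 means 19 network bits, 13 host bits
Binary: 11111111111111111110000000000000
Mask: 255.255.224.0


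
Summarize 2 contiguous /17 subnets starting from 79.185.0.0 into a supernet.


Original prefix: /17
Number of subnets: 2 = 2^1
New prefix = 17 - 1 = 16
Supernet: 79.185.0.0/16


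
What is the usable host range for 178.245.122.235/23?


Network: 178.245.122.0
Broadcast: 178.245.123.255
First usable = network + 1
Last usable = broadcast - 1
Range: 178.245.122.1 to 178.245.123.254


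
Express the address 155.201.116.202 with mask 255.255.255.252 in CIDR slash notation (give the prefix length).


Binary: 11111111.11111111.11111111.11111100
Count leading 1s
Prefix: /30


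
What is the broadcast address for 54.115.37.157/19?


Network: 54.115.32.0/19
Host bits = 13
Set all host bits to 1:
Broadcast: 54.115.63.255


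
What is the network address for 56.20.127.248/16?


IP:   00111000.00010100.01111111.11111000
Mask: 11111111.11111111.00000000.00000000
AND operation:
Net:  00111000.00010100.00000000.00000000
Network: 56.20.0.0/16


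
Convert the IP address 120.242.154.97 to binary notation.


120 = 01111000
242 = 11110010
154 = 10011010
97 = 01100001
Binary: 01111000.11110010.10011010.01100001


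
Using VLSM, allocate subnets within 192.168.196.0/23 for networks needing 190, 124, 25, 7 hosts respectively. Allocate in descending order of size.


190 hosts -> /24 (254 usable): 192.168.196.0/24
124 hosts -> /25 (126 usable): 192.168.197.0/25
25 hosts -> /27 (30 usable): 192.168.197.128/27
7 hosts -> /28 (14 usable): 192.168.197.160/28
Allocation: 192.168.196.0/24 (190 hosts, 254 usable); 192.168.197.0/25 (124 hosts, 126 usable); 192.168.197.128/27 (25 hosts, 30 usable); 192.168.197.160/28 (7 hosts, 14 usable)


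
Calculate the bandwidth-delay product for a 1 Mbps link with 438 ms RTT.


BDP = bandwidth * RTT
= 1 Mbps * 438 ms
= 1 * 1e6 * 438 / 1000 bits
= 438000 bits
= 54750 bytes
= 53.4668 KB
BDP = 438000 bits (54750 bytes)


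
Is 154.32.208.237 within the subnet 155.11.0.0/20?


Subnet network: 155.11.0.0
Test IP AND mask: 154.32.208.0
No, 154.32.208.237 is not in 155.11.0.0/20


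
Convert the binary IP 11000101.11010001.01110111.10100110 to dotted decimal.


11000101 = 197
11010001 = 209
01110111 = 119
10100110 = 166
IP: 197.209.119.166


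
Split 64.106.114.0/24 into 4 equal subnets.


New prefix = 24 + 2 = 26
Each subnet has 64 addresses
  64.106.114.0/26
  64.106.114.64/26
  64.106.114.128/26
  64.106.114.192/26
Subnets: 64.106.114.0/26, 64.106.114.64/26, 64.106.114.128/26, 64.106.114.192/26


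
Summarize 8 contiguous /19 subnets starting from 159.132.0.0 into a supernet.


Original prefix: /19
Number of subnets: 8 = 2^3
New prefix = 19 - 3 = 16
Supernet: 159.132.0.0/16


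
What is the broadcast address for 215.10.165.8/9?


Network: 215.0.0.0/9
Host bits = 23
Set all host bits to 1:
Broadcast: 215.127.255.255


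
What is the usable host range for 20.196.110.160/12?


Network: 20.192.0.0
Broadcast: 20.207.255.255
First usable = network + 1
Last usable = broadcast - 1
Range: 20.192.0.1 to 20.207.255.254


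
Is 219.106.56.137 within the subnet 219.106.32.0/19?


Subnet network: 219.106.32.0
Test IP AND mask: 219.106.32.0
Yes, 219.106.56.137 is in 219.106.32.0/19


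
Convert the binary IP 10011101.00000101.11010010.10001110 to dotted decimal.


10011101 = 157
00000101 = 5
11010010 = 210
10001110 = 142
IP: 157.5.210.142


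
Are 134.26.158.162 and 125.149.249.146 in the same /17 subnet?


Mask: 255.255.128.0
134.26.158.162 AND mask = 134.26.128.0
125.149.249.146 AND mask = 125.149.128.0
No, different subnets (134.26.128.0 vs 125.149.128.0)


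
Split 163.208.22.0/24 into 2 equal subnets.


New prefix = 24 + 1 = 25
Each subnet has 128 addresses
  163.208.22.0/25
  163.208.22.128/25
Subnets: 163.208.22.0/25, 163.208.22.128/25


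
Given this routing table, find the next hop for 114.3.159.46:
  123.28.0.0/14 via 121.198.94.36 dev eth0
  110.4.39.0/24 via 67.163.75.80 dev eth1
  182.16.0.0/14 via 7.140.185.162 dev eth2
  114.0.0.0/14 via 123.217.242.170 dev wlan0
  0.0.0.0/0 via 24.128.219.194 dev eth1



Longest prefix match for 114.3.159.46:
  /14 123.28.0.0: no
  /24 110.4.39.0: no
  /14 182.16.0.0: no
  /14 114.0.0.0: MATCH
  /0 0.0.0.0: MATCH
Selected: next-hop 123.217.242.170 via wlan0 (matched /14)


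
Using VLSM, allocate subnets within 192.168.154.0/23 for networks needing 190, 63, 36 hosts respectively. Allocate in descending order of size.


190 hosts -> /24 (254 usable): 192.168.154.0/24
63 hosts -> /25 (126 usable): 192.168.155.0/25
36 hosts -> /26 (62 usable): 192.168.155.128/26
Allocation: 192.168.154.0/24 (190 hosts, 254 usable); 192.168.155.0/25 (63 hosts, 126 usable); 192.168.155.128/26 (36 hosts, 62 usable)


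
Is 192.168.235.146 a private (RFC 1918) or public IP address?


RFC 1918 private ranges:
  10.0.0.0/8 (10.0.0.0 - 10.255.255.255)
  172.16.0.0/12 (172.16.0.0 - 172.31.255.255)
  192.168.0.0/16 (192.168.0.0 - 192.168.255.255)
Private (in 192.168.0.0/16)


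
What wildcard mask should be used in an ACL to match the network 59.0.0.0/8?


Subnet mask: 255.0.0.0
Wildcard = 255.255.255.255 - subnet mask
255 - 255 = 0
255 - 0 = 255
255 - 0 = 255
255 - 0 = 255
Wildcard: 0.255.255.255


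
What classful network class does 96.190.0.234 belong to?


First octet: 96
Binary: 01100000
0xxxxxxx -> Class A (1-126)
Class A, default mask 255.0.0.0 (/8)


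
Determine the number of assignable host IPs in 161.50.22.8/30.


Host bits = 32 - 30 = 2
Total addresses = 2^2 = 4
Usable = total - 2 (network and broadcast)
Usable hosts: 2


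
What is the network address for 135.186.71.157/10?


IP:   10000111.10111010.01000111.10011101
Mask: 11111111.11000000.00000000.00000000
AND operation:
Net:  10000111.10000000.00000000.00000000
Network: 135.128.0.0/10


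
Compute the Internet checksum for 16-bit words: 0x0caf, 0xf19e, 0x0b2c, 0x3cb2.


Sum all words (with carry folding):
+ 0x0caf = 0x0caf
+ 0xf19e = 0xfe4d
+ 0x0b2c = 0x097a
+ 0x3cb2 = 0x462c
One's complement: ~0x462c
Checksum = 0xb9d3


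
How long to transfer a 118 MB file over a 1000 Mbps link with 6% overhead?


Effective throughput = 1000 * (1 - 6/100) = 940 Mbps
File size in Mb = 118 * 8 = 944 Mb
Time = 944 / 940
Time = 1.0043 seconds


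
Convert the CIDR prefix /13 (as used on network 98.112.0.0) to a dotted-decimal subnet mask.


/13 means 13 network bits, 19 host bits
Binary: 11111111111110000000000000000000
Mask: 255.248.0.0


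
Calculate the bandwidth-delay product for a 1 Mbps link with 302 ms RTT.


BDP = bandwidth * RTT
= 1 Mbps * 302 ms
= 1 * 1e6 * 302 / 1000 bits
= 302000 bits
= 37750 bytes
= 36.8652 KB
BDP = 302000 bits (37750 bytes)


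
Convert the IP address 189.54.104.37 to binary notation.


189 = 10111101
54 = 00110110
104 = 01101000
37 = 00100101
Binary: 10111101.00110110.01101000.00100101


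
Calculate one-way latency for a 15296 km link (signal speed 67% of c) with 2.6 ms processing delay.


Speed = 0.67 * 3e5 km/s = 201000 km/s
Propagation delay = 15296 / 201000 = 0.0761 s = 76.0995 ms
Processing delay = 2.6 ms
Total one-way latency = 78.6995 ms


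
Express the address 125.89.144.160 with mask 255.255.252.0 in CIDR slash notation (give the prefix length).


Binary: 11111111.11111111.11111100.00000000
Count leading 1s
Prefix: /22


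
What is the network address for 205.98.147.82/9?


IP:   11001101.01100010.10010011.01010010
Mask: 11111111.10000000.00000000.00000000
AND operation:
Net:  11001101.00000000.00000000.00000000
Network: 205.0.0.0/9


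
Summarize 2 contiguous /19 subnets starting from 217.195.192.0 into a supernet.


Original prefix: /19
Number of subnets: 2 = 2^1
New prefix = 19 - 1 = 18
Supernet: 217.195.192.0/18


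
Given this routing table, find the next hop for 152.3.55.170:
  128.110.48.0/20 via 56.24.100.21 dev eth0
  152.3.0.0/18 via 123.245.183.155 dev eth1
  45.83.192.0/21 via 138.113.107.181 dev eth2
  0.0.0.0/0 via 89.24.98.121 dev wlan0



Longest prefix match for 152.3.55.170:
  /20 128.110.48.0: no
  /18 152.3.0.0: MATCH
  /21 45.83.192.0: no
  /0 0.0.0.0: MATCH
Selected: next-hop 123.245.183.155 via eth1 (matched /18)


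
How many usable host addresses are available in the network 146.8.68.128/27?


Host bits = 32 - 27 = 5
Total addresses = 2^5 = 32
Usable = total - 2 (network and broadcast)
Usable hosts: 30


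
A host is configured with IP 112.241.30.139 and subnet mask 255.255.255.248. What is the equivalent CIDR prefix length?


Binary: 11111111.11111111.11111111.11111000
Count leading 1s
Prefix: /29


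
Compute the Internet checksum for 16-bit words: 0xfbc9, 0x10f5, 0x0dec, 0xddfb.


Sum all words (with carry folding):
+ 0xfbc9 = 0xfbc9
+ 0x10f5 = 0x0cbf
+ 0x0dec = 0x1aab
+ 0xddfb = 0xf8a6
One's complement: ~0xf8a6
Checksum = 0x0759


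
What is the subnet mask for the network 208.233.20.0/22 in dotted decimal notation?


/22 means 22 network bits, 10 host bits
Binary: 11111111111111111111110000000000
Mask: 255.255.252.0


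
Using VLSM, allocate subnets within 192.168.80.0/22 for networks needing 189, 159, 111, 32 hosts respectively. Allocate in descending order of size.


189 hosts -> /24 (254 usable): 192.168.80.0/24
159 hosts -> /24 (254 usable): 192.168.81.0/24
111 hosts -> /25 (126 usable): 192.168.82.0/25
32 hosts -> /26 (62 usable): 192.168.82.128/26
Allocation: 192.168.80.0/24 (189 hosts, 254 usable); 192.168.81.0/24 (159 hosts, 254 usable); 192.168.82.0/25 (111 hosts, 126 usable); 192.168.82.128/26 (32 hosts, 62 usable)


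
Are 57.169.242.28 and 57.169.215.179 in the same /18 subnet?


Mask: 255.255.192.0
57.169.242.28 AND mask = 57.169.192.0
57.169.215.179 AND mask = 57.169.192.0
Yes, same subnet (57.169.192.0)


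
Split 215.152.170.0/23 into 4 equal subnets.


New prefix = 23 + 2 = 25
Each subnet has 128 addresses
  215.152.170.0/25
  215.152.170.128/25
  215.152.171.0/25
  215.152.171.128/25
Subnets: 215.152.170.0/25, 215.152.170.128/25, 215.152.171.0/25, 215.152.171.128/25


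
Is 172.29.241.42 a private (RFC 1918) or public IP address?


RFC 1918 private ranges:
  10.0.0.0/8 (10.0.0.0 - 10.255.255.255)
  172.16.0.0/12 (172.16.0.0 - 172.31.255.255)
  192.168.0.0/16 (192.168.0.0 - 192.168.255.255)
Private (in 172.16.0.0/12)


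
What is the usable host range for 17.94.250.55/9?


Network: 17.0.0.0
Broadcast: 17.127.255.255
First usable = network + 1
Last usable = broadcast - 1
Range: 17.0.0.1 to 17.127.255.254


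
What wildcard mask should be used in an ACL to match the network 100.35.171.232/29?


Subnet mask: 255.255.255.248
Wildcard = 255.255.255.255 - subnet mask
255 - 255 = 0
255 - 255 = 0
255 - 255 = 0
255 - 248 = 7
Wildcard: 0.0.0.7


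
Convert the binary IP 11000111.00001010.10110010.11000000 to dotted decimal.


11000111 = 199
00001010 = 10
10110010 = 178
11000000 = 192
IP: 199.10.178.192


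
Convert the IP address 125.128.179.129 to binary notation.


125 = 01111101
128 = 10000000
179 = 10110011
129 = 10000001
Binary: 01111101.10000000.10110011.10000001


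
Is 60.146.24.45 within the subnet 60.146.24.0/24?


Subnet network: 60.146.24.0
Test IP AND mask: 60.146.24.0
Yes, 60.146.24.45 is in 60.146.24.0/24


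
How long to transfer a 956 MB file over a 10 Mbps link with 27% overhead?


Effective throughput = 10 * (1 - 27/100) = 7.3 Mbps
File size in Mb = 956 * 8 = 7648 Mb
Time = 7648 / 7.3
Time = 1047.6712 seconds


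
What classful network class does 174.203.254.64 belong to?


First octet: 174
Binary: 10101110
10xxxxxx -> Class B (128-191)
Class B, default mask 255.255.0.0 (/16)


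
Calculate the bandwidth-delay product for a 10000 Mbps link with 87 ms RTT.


BDP = bandwidth * RTT
= 10000 Mbps * 87 ms
= 10000 * 1e6 * 87 / 1000 bits
= 870000000 bits
= 108750000 bytes
= 106201.1719 KB
BDP = 870000000 bits (108750000 bytes)


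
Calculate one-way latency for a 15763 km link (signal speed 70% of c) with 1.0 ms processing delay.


Speed = 0.7 * 3e5 km/s = 210000 km/s
Propagation delay = 15763 / 210000 = 0.0751 s = 75.0619 ms
Processing delay = 1.0 ms
Total one-way latency = 76.0619 ms


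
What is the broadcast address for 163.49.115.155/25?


Network: 163.49.115.128/25
Host bits = 7
Set all host bits to 1:
Broadcast: 163.49.115.255


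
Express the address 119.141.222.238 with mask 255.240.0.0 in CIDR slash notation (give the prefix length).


Binary: 11111111.11110000.00000000.00000000
Count leading 1s
Prefix: /12


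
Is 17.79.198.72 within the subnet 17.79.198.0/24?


Subnet network: 17.79.198.0
Test IP AND mask: 17.79.198.0
Yes, 17.79.198.72 is in 17.79.198.0/24


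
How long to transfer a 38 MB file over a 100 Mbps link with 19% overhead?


Effective throughput = 100 * (1 - 19/100) = 81 Mbps
File size in Mb = 38 * 8 = 304 Mb
Time = 304 / 81
Time = 3.7531 seconds


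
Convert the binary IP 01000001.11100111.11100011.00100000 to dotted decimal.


01000001 = 65
11100111 = 231
11100011 = 227
00100000 = 32
IP: 65.231.227.32


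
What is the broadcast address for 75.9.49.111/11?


Network: 75.0.0.0/11
Host bits = 21
Set all host bits to 1:
Broadcast: 75.31.255.255


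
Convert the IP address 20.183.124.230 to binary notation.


20 = 00010100
183 = 10110111
124 = 01111100
230 = 11100110
Binary: 00010100.10110111.01111100.11100110


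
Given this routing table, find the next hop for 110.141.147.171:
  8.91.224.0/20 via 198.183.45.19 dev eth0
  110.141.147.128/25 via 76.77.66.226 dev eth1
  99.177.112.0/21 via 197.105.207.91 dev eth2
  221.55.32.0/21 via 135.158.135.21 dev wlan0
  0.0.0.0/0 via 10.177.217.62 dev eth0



Longest prefix match for 110.141.147.171:
  /20 8.91.224.0: no
  /25 110.141.147.128: MATCH
  /21 99.177.112.0: no
  /21 221.55.32.0: no
  /0 0.0.0.0: MATCH
Selected: next-hop 76.77.66.226 via eth1 (matched /25)


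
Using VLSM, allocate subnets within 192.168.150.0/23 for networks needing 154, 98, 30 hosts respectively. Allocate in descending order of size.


154 hosts -> /24 (254 usable): 192.168.150.0/24
98 hosts -> /25 (126 usable): 192.168.151.0/25
30 hosts -> /27 (30 usable): 192.168.151.128/27
Allocation: 192.168.150.0/24 (154 hosts, 254 usable); 192.168.151.0/25 (98 hosts, 126 usable); 192.168.151.128/27 (30 hosts, 30 usable)


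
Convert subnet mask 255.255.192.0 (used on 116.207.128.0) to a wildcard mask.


Subnet mask: 255.255.192.0
Wildcard = 255.255.255.255 - subnet mask
255 - 255 = 0
255 - 255 = 0
255 - 192 = 63
255 - 0 = 255
Wildcard: 0.0.63.255


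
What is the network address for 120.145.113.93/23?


IP:   01111000.10010001.01110001.01011101
Mask: 11111111.11111111.11111110.00000000
AND operation:
Net:  01111000.10010001.01110000.00000000
Network: 120.145.112.0/23


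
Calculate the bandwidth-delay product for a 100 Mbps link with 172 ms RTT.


BDP = bandwidth * RTT
= 100 Mbps * 172 ms
= 100 * 1e6 * 172 / 1000 bits
= 17200000 bits
= 2150000 bytes
= 2099.6094 KB
BDP = 17200000 bits (2150000 bytes)


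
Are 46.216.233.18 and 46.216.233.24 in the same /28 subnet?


Mask: 255.255.255.240
46.216.233.18 AND mask = 46.216.233.16
46.216.233.24 AND mask = 46.216.233.16
Yes, same subnet (46.216.233.16)


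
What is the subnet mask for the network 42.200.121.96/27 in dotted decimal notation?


/27 means 27 network bits, 5 host bits
Binary: 11111111111111111111111111100000
Mask: 255.255.255.224


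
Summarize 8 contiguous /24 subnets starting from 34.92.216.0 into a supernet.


Original prefix: /24
Number of subnets: 8 = 2^3
New prefix = 24 - 3 = 21
Supernet: 34.92.216.0/21


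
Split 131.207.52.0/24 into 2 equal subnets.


New prefix = 24 + 1 = 25
Each subnet has 128 addresses
  131.207.52.0/25
  131.207.52.128/25
Subnets: 131.207.52.0/25, 131.207.52.128/25


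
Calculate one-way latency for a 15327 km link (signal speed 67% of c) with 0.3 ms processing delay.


Speed = 0.67 * 3e5 km/s = 201000 km/s
Propagation delay = 15327 / 201000 = 0.0763 s = 76.2537 ms
Processing delay = 0.3 ms
Total one-way latency = 76.5537 ms


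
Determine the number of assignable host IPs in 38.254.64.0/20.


Host bits = 32 - 20 = 12
Total addresses = 2^12 = 4096
Usable = total - 2 (network and broadcast)
Usable hosts: 4094


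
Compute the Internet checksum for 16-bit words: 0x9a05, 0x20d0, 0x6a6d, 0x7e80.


Sum all words (with carry folding):
+ 0x9a05 = 0x9a05
+ 0x20d0 = 0xbad5
+ 0x6a6d = 0x2543
+ 0x7e80 = 0xa3c3
One's complement: ~0xa3c3
Checksum = 0x5c3c


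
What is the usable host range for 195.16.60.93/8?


Network: 195.0.0.0
Broadcast: 195.255.255.255
First usable = network + 1
Last usable = broadcast - 1
Range: 195.0.0.1 to 195.255.255.254


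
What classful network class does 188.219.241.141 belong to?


First octet: 188
Binary: 10111100
10xxxxxx -> Class B (128-191)
Class B, default mask 255.255.0.0 (/16)


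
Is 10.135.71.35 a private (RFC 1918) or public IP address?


RFC 1918 private ranges:
  10.0.0.0/8 (10.0.0.0 - 10.255.255.255)
  172.16.0.0/12 (172.16.0.0 - 172.31.255.255)
  192.168.0.0/16 (192.168.0.0 - 192.168.255.255)
Private (in 10.0.0.0/8)


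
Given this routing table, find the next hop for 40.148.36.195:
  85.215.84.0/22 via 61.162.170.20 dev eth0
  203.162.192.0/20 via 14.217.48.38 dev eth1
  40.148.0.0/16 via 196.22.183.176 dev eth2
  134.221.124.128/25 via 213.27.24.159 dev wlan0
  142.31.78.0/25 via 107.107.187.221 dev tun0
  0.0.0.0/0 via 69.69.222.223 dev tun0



Longest prefix match for 40.148.36.195:
  /22 85.215.84.0: no
  /20 203.162.192.0: no
  /16 40.148.0.0: MATCH
  /25 134.221.124.128: no
  /25 142.31.78.0: no
  /0 0.0.0.0: MATCH
Selected: next-hop 196.22.183.176 via eth2 (matched /16)


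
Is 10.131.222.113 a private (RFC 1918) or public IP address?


RFC 1918 private ranges:
  10.0.0.0/8 (10.0.0.0 - 10.255.255.255)
  172.16.0.0/12 (172.16.0.0 - 172.31.255.255)
  192.168.0.0/16 (192.168.0.0 - 192.168.255.255)
Private (in 10.0.0.0/8)


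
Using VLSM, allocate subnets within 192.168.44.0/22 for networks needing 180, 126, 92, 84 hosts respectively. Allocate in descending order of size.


180 hosts -> /24 (254 usable): 192.168.44.0/24
126 hosts -> /25 (126 usable): 192.168.45.0/25
92 hosts -> /25 (126 usable): 192.168.45.128/25
84 hosts -> /25 (126 usable): 192.168.46.0/25
Allocation: 192.168.44.0/24 (180 hosts, 254 usable); 192.168.45.0/25 (126 hosts, 126 usable); 192.168.45.128/25 (92 hosts, 126 usable); 192.168.46.0/25 (84 hosts, 126 usable)


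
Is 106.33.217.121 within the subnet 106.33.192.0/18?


Subnet network: 106.33.192.0
Test IP AND mask: 106.33.192.0
Yes, 106.33.217.121 is in 106.33.192.0/18


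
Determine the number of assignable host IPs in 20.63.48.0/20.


Host bits = 32 - 20 = 12
Total addresses = 2^12 = 4096
Usable = total - 2 (network and broadcast)
Usable hosts: 4094


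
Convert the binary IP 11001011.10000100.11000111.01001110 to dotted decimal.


11001011 = 203
10000100 = 132
11000111 = 199
01001110 = 78
IP: 203.132.199.78


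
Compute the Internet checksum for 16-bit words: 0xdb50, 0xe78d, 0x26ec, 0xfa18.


Sum all words (with carry folding):
+ 0xdb50 = 0xdb50
+ 0xe78d = 0xc2de
+ 0x26ec = 0xe9ca
+ 0xfa18 = 0xe3e3
One's complement: ~0xe3e3
Checksum = 0x1c1c


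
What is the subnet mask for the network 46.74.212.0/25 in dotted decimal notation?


/25 means 25 network bits, 7 host bits
Binary: 11111111111111111111111110000000
Mask: 255.255.255.128


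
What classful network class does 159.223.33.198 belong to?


First octet: 159
Binary: 10011111
10xxxxxx -> Class B (128-191)
Class B, default mask 255.255.0.0 (/16)


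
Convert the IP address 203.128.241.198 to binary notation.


203 = 11001011
128 = 10000000
241 = 11110001
198 = 11000110
Binary: 11001011.10000000.11110001.11000110


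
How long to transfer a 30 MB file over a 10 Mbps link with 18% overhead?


Effective throughput = 10 * (1 - 18/100) = 8.2 Mbps
File size in Mb = 30 * 8 = 240 Mb
Time = 240 / 8.2
Time = 29.2683 seconds


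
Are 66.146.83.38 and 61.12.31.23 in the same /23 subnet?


Mask: 255.255.254.0
66.146.83.38 AND mask = 66.146.82.0
61.12.31.23 AND mask = 61.12.30.0
No, different subnets (66.146.82.0 vs 61.12.30.0)


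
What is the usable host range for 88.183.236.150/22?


Network: 88.183.236.0
Broadcast: 88.183.239.255
First usable = network + 1
Last usable = broadcast - 1
Range: 88.183.236.1 to 88.183.239.254


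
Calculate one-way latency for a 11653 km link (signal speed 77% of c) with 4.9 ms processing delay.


Speed = 0.77 * 3e5 km/s = 231000 km/s
Propagation delay = 11653 / 231000 = 0.0504 s = 50.4459 ms
Processing delay = 4.9 ms
Total one-way latency = 55.3459 ms


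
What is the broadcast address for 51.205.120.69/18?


Network: 51.205.64.0/18
Host bits = 14
Set all host bits to 1:
Broadcast: 51.205.127.255


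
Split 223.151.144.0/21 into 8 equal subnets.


New prefix = 21 + 3 = 24
Each subnet has 256 addresses
  223.151.144.0/24
  223.151.145.0/24
  223.151.146.0/24
  223.151.147.0/24
  223.151.148.0/24
  223.151.149.0/24
  223.151.150.0/24
  223.151.151.0/24
Subnets: 223.151.144.0/24, 223.151.145.0/24, 223.151.146.0/24, 223.151.147.0/24, 223.151.148.0/24, 223.151.149.0/24, 223.151.150.0/24, 223.151.151.0/24


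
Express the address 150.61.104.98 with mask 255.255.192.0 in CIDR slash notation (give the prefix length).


Binary: 11111111.11111111.11000000.00000000
Count leading 1s
Prefix: /18


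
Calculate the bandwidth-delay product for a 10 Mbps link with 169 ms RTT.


BDP = bandwidth * RTT
= 10 Mbps * 169 ms
= 10 * 1e6 * 169 / 1000 bits
= 1690000 bits
= 211250 bytes
= 206.2988 KB
BDP = 1690000 bits (211250 bytes)


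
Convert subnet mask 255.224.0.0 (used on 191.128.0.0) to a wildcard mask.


Subnet mask: 255.224.0.0
Wildcard = 255.255.255.255 - subnet mask
255 - 255 = 0
255 - 224 = 31
255 - 0 = 255
255 - 0 = 255
Wildcard: 0.31.255.255


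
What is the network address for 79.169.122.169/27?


IP:   01001111.10101001.01111010.10101001
Mask: 11111111.11111111.11111111.11100000
AND operation:
Net:  01001111.10101001.01111010.10100000
Network: 79.169.122.160/27


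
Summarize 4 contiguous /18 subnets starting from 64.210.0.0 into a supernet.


Original prefix: /18
Number of subnets: 4 = 2^2
New prefix = 18 - 2 = 16
Supernet: 64.210.0.0/16


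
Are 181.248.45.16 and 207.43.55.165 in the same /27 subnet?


Mask: 255.255.255.224
181.248.45.16 AND mask = 181.248.45.0
207.43.55.165 AND mask = 207.43.55.160
No, different subnets (181.248.45.0 vs 207.43.55.160)


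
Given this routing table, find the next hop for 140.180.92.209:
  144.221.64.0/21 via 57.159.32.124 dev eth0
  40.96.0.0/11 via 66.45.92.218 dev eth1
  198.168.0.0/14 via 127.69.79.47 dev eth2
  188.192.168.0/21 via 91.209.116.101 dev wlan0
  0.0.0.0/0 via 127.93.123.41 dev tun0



Longest prefix match for 140.180.92.209:
  /21 144.221.64.0: no
  /11 40.96.0.0: no
  /14 198.168.0.0: no
  /21 188.192.168.0: no
  /0 0.0.0.0: MATCH
Selected: next-hop 127.93.123.41 via tun0 (matched /0)


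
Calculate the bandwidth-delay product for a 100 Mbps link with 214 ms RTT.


BDP = bandwidth * RTT
= 100 Mbps * 214 ms
= 100 * 1e6 * 214 / 1000 bits
= 21400000 bits
= 2675000 bytes
= 2612.3047 KB
BDP = 21400000 bits (2675000 bytes)


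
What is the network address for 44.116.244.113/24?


IP:   00101100.01110100.11110100.01110001
Mask: 11111111.11111111.11111111.00000000
AND operation:
Net:  00101100.01110100.11110100.00000000
Network: 44.116.244.0/24


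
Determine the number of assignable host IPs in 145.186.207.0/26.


Host bits = 32 - 26 = 6
Total addresses = 2^6 = 64
Usable = total - 2 (network and broadcast)
Usable hosts: 62


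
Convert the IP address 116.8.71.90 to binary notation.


116 = 01110100
8 = 00001000
71 = 01000111
90 = 01011010
Binary: 01110100.00001000.01000111.01011010


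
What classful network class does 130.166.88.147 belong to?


First octet: 130
Binary: 10000010
10xxxxxx -> Class B (128-191)
Class B, default mask 255.255.0.0 (/16)


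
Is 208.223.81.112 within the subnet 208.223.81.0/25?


Subnet network: 208.223.81.0
Test IP AND mask: 208.223.81.0
Yes, 208.223.81.112 is in 208.223.81.0/25


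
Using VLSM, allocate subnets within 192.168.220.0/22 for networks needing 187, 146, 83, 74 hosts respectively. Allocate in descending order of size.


187 hosts -> /24 (254 usable): 192.168.220.0/24
146 hosts -> /24 (254 usable): 192.168.221.0/24
83 hosts -> /25 (126 usable): 192.168.222.0/25
74 hosts -> /25 (126 usable): 192.168.222.128/25
Allocation: 192.168.220.0/24 (187 hosts, 254 usable); 192.168.221.0/24 (146 hosts, 254 usable); 192.168.222.0/25 (83 hosts, 126 usable); 192.168.222.128/25 (74 hosts, 126 usable)


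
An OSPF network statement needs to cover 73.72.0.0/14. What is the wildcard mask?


Subnet mask: 255.252.0.0
Wildcard = 255.255.255.255 - subnet mask
255 - 255 = 0
255 - 252 = 3
255 - 0 = 255
255 - 0 = 255
Wildcard: 0.3.255.255


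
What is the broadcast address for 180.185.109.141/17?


Network: 180.185.0.0/17
Host bits = 15
Set all host bits to 1:
Broadcast: 180.185.127.255


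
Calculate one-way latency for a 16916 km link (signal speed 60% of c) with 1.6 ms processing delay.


Speed = 0.6 * 3e5 km/s = 180000 km/s
Propagation delay = 16916 / 180000 = 0.094 s = 93.9778 ms
Processing delay = 1.6 ms
Total one-way latency = 95.5778 ms


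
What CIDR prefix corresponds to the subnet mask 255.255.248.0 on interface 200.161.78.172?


Binary: 11111111.11111111.11111000.00000000
Count leading 1s
Prefix: /21


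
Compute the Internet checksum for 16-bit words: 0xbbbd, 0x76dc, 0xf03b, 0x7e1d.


Sum all words (with carry folding):
+ 0xbbbd = 0xbbbd
+ 0x76dc = 0x329a
+ 0xf03b = 0x22d6
+ 0x7e1d = 0xa0f3
One's complement: ~0xa0f3
Checksum = 0x5f0c


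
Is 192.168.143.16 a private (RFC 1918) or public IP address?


RFC 1918 private ranges:
  10.0.0.0/8 (10.0.0.0 - 10.255.255.255)
  172.16.0.0/12 (172.16.0.0 - 172.31.255.255)
  192.168.0.0/16 (192.168.0.0 - 192.168.255.255)
Private (in 192.168.0.0/16)


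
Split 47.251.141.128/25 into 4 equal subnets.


New prefix = 25 + 2 = 27
Each subnet has 32 addresses
  47.251.141.128/27
  47.251.141.160/27
  47.251.141.192/27
  47.251.141.224/27
Subnets: 47.251.141.128/27, 47.251.141.160/27, 47.251.141.192/27, 47.251.141.224/27


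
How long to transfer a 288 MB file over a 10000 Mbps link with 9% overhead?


Effective throughput = 10000 * (1 - 9/100) = 9100 Mbps
File size in Mb = 288 * 8 = 2304 Mb
Time = 2304 / 9100
Time = 0.2532 seconds


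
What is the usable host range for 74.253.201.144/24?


Network: 74.253.201.0
Broadcast: 74.253.201.255
First usable = network + 1
Last usable = broadcast - 1
Range: 74.253.201.1 to 74.253.201.254


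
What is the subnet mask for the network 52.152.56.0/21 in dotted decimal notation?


/21 means 21 network bits, 11 host bits
Binary: 11111111111111111111100000000000
Mask: 255.255.248.0


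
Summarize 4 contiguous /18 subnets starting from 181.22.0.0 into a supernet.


Original prefix: /18
Number of subnets: 4 = 2^2
New prefix = 18 - 2 = 16
Supernet: 181.22.0.0/16


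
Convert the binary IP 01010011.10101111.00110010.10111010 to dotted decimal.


01010011 = 83
10101111 = 175
00110010 = 50
10111010 = 186
IP: 83.175.50.186


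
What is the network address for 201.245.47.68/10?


IP:   11001001.11110101.00101111.01000100
Mask: 11111111.11000000.00000000.00000000
AND operation:
Net:  11001001.11000000.00000000.00000000
Network: 201.192.0.0/10


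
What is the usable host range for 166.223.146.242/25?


Network: 166.223.146.128
Broadcast: 166.223.146.255
First usable = network + 1
Last usable = broadcast - 1
Range: 166.223.146.129 to 166.223.146.254


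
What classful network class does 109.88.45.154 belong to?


First octet: 109
Binary: 01101101
0xxxxxxx -> Class A (1-126)
Class A, default mask 255.0.0.0 (/8)


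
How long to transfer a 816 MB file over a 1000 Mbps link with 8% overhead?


Effective throughput = 1000 * (1 - 8/100) = 920 Mbps
File size in Mb = 816 * 8 = 6528 Mb
Time = 6528 / 920
Time = 7.0957 seconds


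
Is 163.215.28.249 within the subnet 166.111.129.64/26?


Subnet network: 166.111.129.64
Test IP AND mask: 163.215.28.192
No, 163.215.28.249 is not in 166.111.129.64/26


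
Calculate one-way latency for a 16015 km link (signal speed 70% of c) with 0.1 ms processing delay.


Speed = 0.7 * 3e5 km/s = 210000 km/s
Propagation delay = 16015 / 210000 = 0.0763 s = 76.2619 ms
Processing delay = 0.1 ms
Total one-way latency = 76.3619 ms


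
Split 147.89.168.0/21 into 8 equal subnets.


New prefix = 21 + 3 = 24
Each subnet has 256 addresses
  147.89.168.0/24
  147.89.169.0/24
  147.89.170.0/24
  147.89.171.0/24
  147.89.172.0/24
  147.89.173.0/24
  147.89.174.0/24
  147.89.175.0/24
Subnets: 147.89.168.0/24, 147.89.169.0/24, 147.89.170.0/24, 147.89.171.0/24, 147.89.172.0/24, 147.89.173.0/24, 147.89.174.0/24, 147.89.175.0/24


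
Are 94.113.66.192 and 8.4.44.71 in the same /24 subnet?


Mask: 255.255.255.0
94.113.66.192 AND mask = 94.113.66.0
8.4.44.71 AND mask = 8.4.44.0
No, different subnets (94.113.66.0 vs 8.4.44.0)


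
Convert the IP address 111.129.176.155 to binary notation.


111 = 01101111
129 = 10000001
176 = 10110000
155 = 10011011
Binary: 01101111.10000001.10110000.10011011


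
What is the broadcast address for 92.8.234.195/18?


Network: 92.8.192.0/18
Host bits = 14
Set all host bits to 1:
Broadcast: 92.8.255.255


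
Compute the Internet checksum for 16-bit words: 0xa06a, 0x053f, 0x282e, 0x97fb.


Sum all words (with carry folding):
+ 0xa06a = 0xa06a
+ 0x053f = 0xa5a9
+ 0x282e = 0xcdd7
+ 0x97fb = 0x65d3
One's complement: ~0x65d3
Checksum = 0x9a2c


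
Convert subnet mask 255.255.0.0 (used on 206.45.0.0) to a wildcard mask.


Subnet mask: 255.255.0.0
Wildcard = 255.255.255.255 - subnet mask
255 - 255 = 0
255 - 255 = 0
255 - 0 = 255
255 - 0 = 255
Wildcard: 0.0.255.255


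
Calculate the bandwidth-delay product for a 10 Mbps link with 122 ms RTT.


BDP = bandwidth * RTT
= 10 Mbps * 122 ms
= 10 * 1e6 * 122 / 1000 bits
= 1220000 bits
= 152500 bytes
= 148.9258 KB
BDP = 1220000 bits (152500 bytes)


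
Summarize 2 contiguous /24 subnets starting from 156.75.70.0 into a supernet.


Original prefix: /24
Number of subnets: 2 = 2^1
New prefix = 24 - 1 = 23
Supernet: 156.75.70.0/23


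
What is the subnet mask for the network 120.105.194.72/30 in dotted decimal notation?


/30 means 30 network bits, 2 host bits
Binary: 11111111111111111111111111111100
Mask: 255.255.255.252


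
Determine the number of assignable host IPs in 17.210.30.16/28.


Host bits = 32 - 28 = 4
Total addresses = 2^4 = 16
Usable = total - 2 (network and broadcast)
Usable hosts: 14


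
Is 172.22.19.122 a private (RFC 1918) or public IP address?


RFC 1918 private ranges:
  10.0.0.0/8 (10.0.0.0 - 10.255.255.255)
  172.16.0.0/12 (172.16.0.0 - 172.31.255.255)
  192.168.0.0/16 (192.168.0.0 - 192.168.255.255)
Private (in 172.16.0.0/12)


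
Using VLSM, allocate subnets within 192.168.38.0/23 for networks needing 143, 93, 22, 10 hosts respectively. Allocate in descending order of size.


143 hosts -> /24 (254 usable): 192.168.38.0/24
93 hosts -> /25 (126 usable): 192.168.39.0/25
22 hosts -> /27 (30 usable): 192.168.39.128/27
10 hosts -> /28 (14 usable): 192.168.39.160/28
Allocation: 192.168.38.0/24 (143 hosts, 254 usable); 192.168.39.0/25 (93 hosts, 126 usable); 192.168.39.128/27 (22 hosts, 30 usable); 192.168.39.160/28 (10 hosts, 14 usable)


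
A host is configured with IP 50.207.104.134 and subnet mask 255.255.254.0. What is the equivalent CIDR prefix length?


Binary: 11111111.11111111.11111110.00000000
Count leading 1s
Prefix: /23


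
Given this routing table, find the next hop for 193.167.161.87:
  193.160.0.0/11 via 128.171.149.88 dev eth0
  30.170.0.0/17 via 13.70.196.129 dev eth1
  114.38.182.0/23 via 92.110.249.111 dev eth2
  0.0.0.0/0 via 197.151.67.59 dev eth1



Longest prefix match for 193.167.161.87:
  /11 193.160.0.0: MATCH
  /17 30.170.0.0: no
  /23 114.38.182.0: no
  /0 0.0.0.0: MATCH
Selected: next-hop 128.171.149.88 via eth0 (matched /11)


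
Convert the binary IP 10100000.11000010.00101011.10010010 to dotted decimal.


10100000 = 160
11000010 = 194
00101011 = 43
10010010 = 146
IP: 160.194.43.146


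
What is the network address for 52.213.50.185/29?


IP:   00110100.11010101.00110010.10111001
Mask: 11111111.11111111.11111111.11111000
AND operation:
Net:  00110100.11010101.00110010.10111000
Network: 52.213.50.184/29


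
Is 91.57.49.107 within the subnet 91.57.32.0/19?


Subnet network: 91.57.32.0
Test IP AND mask: 91.57.32.0
Yes, 91.57.49.107 is in 91.57.32.0/19


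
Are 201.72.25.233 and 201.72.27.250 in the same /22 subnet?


Mask: 255.255.252.0
201.72.25.233 AND mask = 201.72.24.0
201.72.27.250 AND mask = 201.72.24.0
Yes, same subnet (201.72.24.0)


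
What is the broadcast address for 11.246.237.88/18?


Network: 11.246.192.0/18
Host bits = 14
Set all host bits to 1:
Broadcast: 11.246.255.255


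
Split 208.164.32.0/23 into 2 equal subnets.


New prefix = 23 + 1 = 24
Each subnet has 256 addresses
  208.164.32.0/24
  208.164.33.0/24
Subnets: 208.164.32.0/24, 208.164.33.0/24


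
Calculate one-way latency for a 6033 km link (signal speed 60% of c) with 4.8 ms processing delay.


Speed = 0.6 * 3e5 km/s = 180000 km/s
Propagation delay = 6033 / 180000 = 0.0335 s = 33.5167 ms
Processing delay = 4.8 ms
Total one-way latency = 38.3167 ms


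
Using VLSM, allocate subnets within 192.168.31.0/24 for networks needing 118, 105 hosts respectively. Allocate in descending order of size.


118 hosts -> /25 (126 usable): 192.168.31.0/25
105 hosts -> /25 (126 usable): 192.168.31.128/25
Allocation: 192.168.31.0/25 (118 hosts, 126 usable); 192.168.31.128/25 (105 hosts, 126 usable)


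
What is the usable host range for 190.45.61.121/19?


Network: 190.45.32.0
Broadcast: 190.45.63.255
First usable = network + 1
Last usable = broadcast - 1
Range: 190.45.32.1 to 190.45.63.254


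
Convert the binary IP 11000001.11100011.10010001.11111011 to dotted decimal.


11000001 = 193
11100011 = 227
10010001 = 145
11111011 = 251
IP: 193.227.145.251


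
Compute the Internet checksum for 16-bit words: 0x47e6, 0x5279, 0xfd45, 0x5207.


Sum all words (with carry folding):
+ 0x47e6 = 0x47e6
+ 0x5279 = 0x9a5f
+ 0xfd45 = 0x97a5
+ 0x5207 = 0xe9ac
One's complement: ~0xe9ac
Checksum = 0x1653


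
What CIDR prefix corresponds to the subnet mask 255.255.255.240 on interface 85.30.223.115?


Binary: 11111111.11111111.11111111.11110000
Count leading 1s
Prefix: /28


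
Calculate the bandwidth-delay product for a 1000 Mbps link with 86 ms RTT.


BDP = bandwidth * RTT
= 1000 Mbps * 86 ms
= 1000 * 1e6 * 86 / 1000 bits
= 86000000 bits
= 10750000 bytes
= 10498.0469 KB
BDP = 86000000 bits (10750000 bytes)


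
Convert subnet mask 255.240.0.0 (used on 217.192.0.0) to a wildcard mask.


Subnet mask: 255.240.0.0
Wildcard = 255.255.255.255 - subnet mask
255 - 255 = 0
255 - 240 = 15
255 - 0 = 255
255 - 0 = 255
Wildcard: 0.15.255.255


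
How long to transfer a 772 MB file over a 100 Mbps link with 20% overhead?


Effective throughput = 100 * (1 - 20/100) = 80 Mbps
File size in Mb = 772 * 8 = 6176 Mb
Time = 6176 / 80
Time = 77.2 seconds


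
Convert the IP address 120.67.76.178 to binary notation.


120 = 01111000
67 = 01000011
76 = 01001100
178 = 10110010
Binary: 01111000.01000011.01001100.10110010


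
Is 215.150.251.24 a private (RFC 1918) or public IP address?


RFC 1918 private ranges:
  10.0.0.0/8 (10.0.0.0 - 10.255.255.255)
  172.16.0.0/12 (172.16.0.0 - 172.31.255.255)
  192.168.0.0/16 (192.168.0.0 - 192.168.255.255)
Public (not in any RFC 1918 range)


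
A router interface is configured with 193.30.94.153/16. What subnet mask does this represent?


/16 means 16 network bits, 16 host bits
Binary: 11111111111111110000000000000000
Mask: 255.255.0.0


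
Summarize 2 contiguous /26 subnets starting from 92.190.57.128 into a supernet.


Original prefix: /26
Number of subnets: 2 = 2^1
New prefix = 26 - 1 = 25
Supernet: 92.190.57.128/25


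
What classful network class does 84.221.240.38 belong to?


First octet: 84
Binary: 01010100
0xxxxxxx -> Class A (1-126)
Class A, default mask 255.0.0.0 (/8)


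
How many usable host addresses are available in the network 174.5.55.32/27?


Host bits = 32 - 27 = 5
Total addresses = 2^5 = 32
Usable = total - 2 (network and broadcast)
Usable hosts: 30


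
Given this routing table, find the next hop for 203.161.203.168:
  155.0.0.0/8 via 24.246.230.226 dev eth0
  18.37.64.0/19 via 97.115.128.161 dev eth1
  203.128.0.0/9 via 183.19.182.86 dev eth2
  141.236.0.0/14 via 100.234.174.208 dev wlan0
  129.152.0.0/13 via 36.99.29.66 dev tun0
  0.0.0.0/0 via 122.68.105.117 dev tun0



Longest prefix match for 203.161.203.168:
  /8 155.0.0.0: no
  /19 18.37.64.0: no
  /9 203.128.0.0: MATCH
  /14 141.236.0.0: no
  /13 129.152.0.0: no
  /0 0.0.0.0: MATCH
Selected: next-hop 183.19.182.86 via eth2 (matched /9)


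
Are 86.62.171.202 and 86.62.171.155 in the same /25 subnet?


Mask: 255.255.255.128
86.62.171.202 AND mask = 86.62.171.128
86.62.171.155 AND mask = 86.62.171.128
Yes, same subnet (86.62.171.128)


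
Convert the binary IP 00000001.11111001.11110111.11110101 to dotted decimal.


00000001 = 1
11111001 = 249
11110111 = 247
11110101 = 245
IP: 1.249.247.245


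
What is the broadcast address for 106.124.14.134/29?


Network: 106.124.14.128/29
Host bits = 3
Set all host bits to 1:
Broadcast: 106.124.14.135


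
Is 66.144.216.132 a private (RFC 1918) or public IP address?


RFC 1918 private ranges:
  10.0.0.0/8 (10.0.0.0 - 10.255.255.255)
  172.16.0.0/12 (172.16.0.0 - 172.31.255.255)
  192.168.0.0/16 (192.168.0.0 - 192.168.255.255)
Public (not in any RFC 1918 range)


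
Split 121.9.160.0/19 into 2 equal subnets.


New prefix = 19 + 1 = 20
Each subnet has 4096 addresses
  121.9.160.0/20
  121.9.176.0/20
Subnets: 121.9.160.0/20, 121.9.176.0/20


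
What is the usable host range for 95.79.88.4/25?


Network: 95.79.88.0
Broadcast: 95.79.88.127
First usable = network + 1
Last usable = broadcast - 1
Range: 95.79.88.1 to 95.79.88.126


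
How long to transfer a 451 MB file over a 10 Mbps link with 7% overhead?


Effective throughput = 10 * (1 - 7/100) = 9.3 Mbps
File size in Mb = 451 * 8 = 3608 Mb
Time = 3608 / 9.3
Time = 387.957 seconds


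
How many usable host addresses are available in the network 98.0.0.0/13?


Host bits = 32 - 13 = 19
Total addresses = 2^19 = 524288
Usable = total - 2 (network and broadcast)
Usable hosts: 524286


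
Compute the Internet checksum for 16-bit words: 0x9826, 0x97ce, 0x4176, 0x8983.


Sum all words (with carry folding):
+ 0x9826 = 0x9826
+ 0x97ce = 0x2ff5
+ 0x4176 = 0x716b
+ 0x8983 = 0xfaee
One's complement: ~0xfaee
Checksum = 0x0511
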